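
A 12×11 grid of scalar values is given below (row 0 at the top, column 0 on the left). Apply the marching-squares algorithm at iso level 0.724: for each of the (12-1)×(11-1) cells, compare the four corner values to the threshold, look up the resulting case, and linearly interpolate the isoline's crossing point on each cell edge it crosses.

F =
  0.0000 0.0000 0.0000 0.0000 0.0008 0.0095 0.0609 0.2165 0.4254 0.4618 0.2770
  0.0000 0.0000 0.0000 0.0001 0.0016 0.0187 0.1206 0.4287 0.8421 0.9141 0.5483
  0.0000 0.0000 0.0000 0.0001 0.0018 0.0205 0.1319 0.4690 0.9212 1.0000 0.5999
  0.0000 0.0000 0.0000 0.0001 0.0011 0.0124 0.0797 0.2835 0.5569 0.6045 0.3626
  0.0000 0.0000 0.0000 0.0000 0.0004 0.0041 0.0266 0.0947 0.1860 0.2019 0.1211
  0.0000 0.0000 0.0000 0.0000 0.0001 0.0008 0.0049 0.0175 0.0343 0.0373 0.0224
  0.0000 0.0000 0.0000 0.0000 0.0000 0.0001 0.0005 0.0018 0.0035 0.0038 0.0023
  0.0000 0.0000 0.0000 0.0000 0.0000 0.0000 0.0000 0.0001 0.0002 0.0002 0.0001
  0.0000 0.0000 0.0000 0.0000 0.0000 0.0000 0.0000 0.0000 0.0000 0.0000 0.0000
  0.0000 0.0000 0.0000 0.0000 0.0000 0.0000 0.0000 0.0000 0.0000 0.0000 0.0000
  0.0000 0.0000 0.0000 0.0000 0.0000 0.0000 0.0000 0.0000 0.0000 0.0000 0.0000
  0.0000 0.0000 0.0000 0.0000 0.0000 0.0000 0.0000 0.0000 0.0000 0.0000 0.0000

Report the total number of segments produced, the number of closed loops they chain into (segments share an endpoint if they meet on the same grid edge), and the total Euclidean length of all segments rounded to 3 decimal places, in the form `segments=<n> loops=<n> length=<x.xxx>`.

segments=8 loops=1 length=6.794

cell (0,7): code 0100 → (0.717,8.000)–(1.000,7.714)
cell (0,8): code 1100 → (0.580,9.000)–(0.717,8.000)
cell (0,9): code 1000 → (1.000,9.520)–(0.580,9.000)
cell (1,7): code 0110 → (1.000,7.714)–(2.000,7.564)
cell (1,9): code 1001 → (2.000,9.690)–(1.000,9.520)
cell (2,7): code 0010 → (2.000,7.564)–(2.541,8.000)
cell (2,8): code 0011 → (2.541,8.000)–(2.698,9.000)
cell (2,9): code 0001 → (2.698,9.000)–(2.000,9.690)
total: 8 segments, chained into 1 closed loop(s), length Σ = 6.794283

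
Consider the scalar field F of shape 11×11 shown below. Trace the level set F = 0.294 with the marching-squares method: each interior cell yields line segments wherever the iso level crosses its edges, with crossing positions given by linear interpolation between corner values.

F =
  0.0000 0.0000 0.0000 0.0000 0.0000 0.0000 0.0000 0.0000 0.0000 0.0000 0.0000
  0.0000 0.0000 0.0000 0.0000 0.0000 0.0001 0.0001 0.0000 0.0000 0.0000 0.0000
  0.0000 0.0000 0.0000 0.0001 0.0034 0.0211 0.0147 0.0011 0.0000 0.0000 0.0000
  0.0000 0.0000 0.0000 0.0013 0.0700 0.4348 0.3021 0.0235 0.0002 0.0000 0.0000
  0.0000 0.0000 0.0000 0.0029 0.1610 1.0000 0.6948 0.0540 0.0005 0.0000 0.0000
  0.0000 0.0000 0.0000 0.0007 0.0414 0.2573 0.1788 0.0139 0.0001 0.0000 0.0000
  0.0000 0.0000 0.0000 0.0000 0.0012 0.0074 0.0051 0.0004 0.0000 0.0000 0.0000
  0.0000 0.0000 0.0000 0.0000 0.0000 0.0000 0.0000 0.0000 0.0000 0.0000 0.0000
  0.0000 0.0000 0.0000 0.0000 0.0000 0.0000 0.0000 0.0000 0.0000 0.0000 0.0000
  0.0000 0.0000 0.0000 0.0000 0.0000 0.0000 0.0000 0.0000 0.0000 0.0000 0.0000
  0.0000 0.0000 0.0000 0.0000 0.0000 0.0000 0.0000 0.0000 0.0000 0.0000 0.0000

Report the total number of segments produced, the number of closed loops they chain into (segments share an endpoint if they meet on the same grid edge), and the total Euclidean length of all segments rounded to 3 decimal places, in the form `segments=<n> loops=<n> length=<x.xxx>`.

segments=8 loops=1 length=7.148

cell (2,4): code 0100 → (2.660,5.000)–(3.000,4.614)
cell (2,5): code 1100 → (2.972,6.000)–(2.660,5.000)
cell (2,6): code 1000 → (3.000,6.029)–(2.972,6.000)
cell (3,4): code 0110 → (3.000,4.614)–(4.000,4.159)
cell (3,6): code 1001 → (4.000,6.625)–(3.000,6.029)
cell (4,4): code 0010 → (4.000,4.159)–(4.951,5.000)
cell (4,5): code 0011 → (4.951,5.000)–(4.777,6.000)
cell (4,6): code 0001 → (4.777,6.000)–(4.000,6.625)
total: 8 segments, chained into 1 closed loop(s), length Σ = 7.147662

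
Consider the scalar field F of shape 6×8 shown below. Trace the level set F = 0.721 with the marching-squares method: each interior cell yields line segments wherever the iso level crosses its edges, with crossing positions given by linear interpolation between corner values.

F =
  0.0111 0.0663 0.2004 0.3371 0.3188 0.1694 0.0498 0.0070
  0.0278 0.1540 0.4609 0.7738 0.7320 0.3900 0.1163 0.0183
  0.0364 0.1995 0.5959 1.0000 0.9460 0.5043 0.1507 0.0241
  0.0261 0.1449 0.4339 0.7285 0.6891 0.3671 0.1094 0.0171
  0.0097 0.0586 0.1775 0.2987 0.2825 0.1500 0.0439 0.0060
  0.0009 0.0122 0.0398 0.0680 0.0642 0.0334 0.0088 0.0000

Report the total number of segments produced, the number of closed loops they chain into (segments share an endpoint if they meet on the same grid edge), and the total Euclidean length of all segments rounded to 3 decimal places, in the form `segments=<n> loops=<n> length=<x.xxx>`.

cell (0,2): code 0100 → (0.879,3.000)–(1.000,2.831)
cell (0,3): code 1100 → (0.973,4.000)–(0.879,3.000)
cell (0,4): code 1000 → (1.000,4.032)–(0.973,4.000)
cell (1,2): code 0110 → (1.000,2.831)–(2.000,2.310)
cell (1,4): code 1001 → (2.000,4.509)–(1.000,4.032)
cell (2,2): code 0110 → (2.000,2.310)–(3.000,2.975)
cell (2,3): code 1011 → (3.000,3.190)–(2.876,4.000)
cell (2,4): code 0001 → (2.876,4.000)–(2.000,4.509)
cell (3,2): code 0010 → (3.000,2.975)–(3.017,3.000)
cell (3,3): code 0001 → (3.017,3.000)–(3.000,3.190)
total: 10 segments, chained into 1 closed loop(s), length Σ = 6.744938

segments=10 loops=1 length=6.745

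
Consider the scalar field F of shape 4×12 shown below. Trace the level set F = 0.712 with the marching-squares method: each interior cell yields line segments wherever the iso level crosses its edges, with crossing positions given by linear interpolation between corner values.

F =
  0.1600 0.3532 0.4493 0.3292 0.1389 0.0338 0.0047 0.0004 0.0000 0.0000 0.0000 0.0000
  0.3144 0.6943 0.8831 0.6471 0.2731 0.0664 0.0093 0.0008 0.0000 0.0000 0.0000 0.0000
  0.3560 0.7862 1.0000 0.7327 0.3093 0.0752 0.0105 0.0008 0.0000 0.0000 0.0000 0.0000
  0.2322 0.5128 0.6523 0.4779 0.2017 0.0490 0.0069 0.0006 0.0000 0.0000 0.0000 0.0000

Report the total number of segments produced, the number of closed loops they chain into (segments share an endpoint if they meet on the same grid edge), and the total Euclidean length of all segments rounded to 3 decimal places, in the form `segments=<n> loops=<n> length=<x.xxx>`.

cell (0,1): code 0100 → (0.606,2.000)–(1.000,1.094)
cell (0,2): code 1000 → (1.000,2.725)–(0.606,2.000)
cell (1,0): code 0100 → (1.193,1.000)–(2.000,0.828)
cell (1,1): code 1110 → (1.000,1.094)–(1.193,1.000)
cell (1,2): code 1101 → (1.758,3.000)–(1.000,2.725)
cell (1,3): code 1000 → (2.000,3.049)–(1.758,3.000)
cell (2,0): code 0010 → (2.000,0.828)–(2.271,1.000)
cell (2,1): code 0011 → (2.271,1.000)–(2.828,2.000)
cell (2,2): code 0011 → (2.828,2.000)–(2.081,3.000)
cell (2,3): code 0001 → (2.081,3.000)–(2.000,3.049)
total: 10 segments, chained into 1 closed loop(s), length Σ = 6.715988

segments=10 loops=1 length=6.716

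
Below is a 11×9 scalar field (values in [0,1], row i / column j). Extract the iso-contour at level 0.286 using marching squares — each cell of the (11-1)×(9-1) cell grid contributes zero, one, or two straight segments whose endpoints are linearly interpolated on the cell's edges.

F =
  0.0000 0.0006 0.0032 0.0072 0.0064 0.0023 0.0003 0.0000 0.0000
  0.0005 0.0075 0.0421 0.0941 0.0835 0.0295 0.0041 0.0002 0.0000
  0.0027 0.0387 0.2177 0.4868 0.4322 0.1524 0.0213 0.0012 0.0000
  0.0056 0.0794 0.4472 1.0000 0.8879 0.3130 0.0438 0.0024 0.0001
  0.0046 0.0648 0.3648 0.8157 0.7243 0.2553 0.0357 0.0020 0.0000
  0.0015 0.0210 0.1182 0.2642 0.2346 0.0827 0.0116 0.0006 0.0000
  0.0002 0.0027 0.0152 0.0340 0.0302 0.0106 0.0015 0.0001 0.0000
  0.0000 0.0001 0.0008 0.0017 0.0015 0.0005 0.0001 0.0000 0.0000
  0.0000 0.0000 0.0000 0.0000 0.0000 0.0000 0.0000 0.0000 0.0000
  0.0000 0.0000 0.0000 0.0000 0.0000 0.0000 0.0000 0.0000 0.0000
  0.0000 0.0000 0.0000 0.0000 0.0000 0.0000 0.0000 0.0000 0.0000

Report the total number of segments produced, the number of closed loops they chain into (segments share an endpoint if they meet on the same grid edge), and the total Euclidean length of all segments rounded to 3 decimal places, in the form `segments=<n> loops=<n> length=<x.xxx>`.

segments=14 loops=1 length=10.880

cell (1,2): code 0100 → (1.489,3.000)–(2.000,2.254)
cell (1,3): code 1100 → (1.581,4.000)–(1.489,3.000)
cell (1,4): code 1000 → (2.000,4.523)–(1.581,4.000)
cell (2,1): code 0100 → (2.298,2.000)–(3.000,1.562)
cell (2,2): code 1110 → (2.000,2.254)–(2.298,2.000)
cell (2,4): code 1101 → (2.832,5.000)–(2.000,4.523)
cell (2,5): code 1000 → (3.000,5.100)–(2.832,5.000)
cell (3,1): code 0110 → (3.000,1.562)–(4.000,1.737)
cell (3,4): code 1011 → (4.000,4.935)–(3.468,5.000)
cell (3,5): code 0001 → (3.468,5.000)–(3.000,5.100)
cell (4,1): code 0010 → (4.000,1.737)–(4.320,2.000)
cell (4,2): code 0011 → (4.320,2.000)–(4.960,3.000)
cell (4,3): code 0011 → (4.960,3.000)–(4.895,4.000)
cell (4,4): code 0001 → (4.895,4.000)–(4.000,4.935)
total: 14 segments, chained into 1 closed loop(s), length Σ = 10.880237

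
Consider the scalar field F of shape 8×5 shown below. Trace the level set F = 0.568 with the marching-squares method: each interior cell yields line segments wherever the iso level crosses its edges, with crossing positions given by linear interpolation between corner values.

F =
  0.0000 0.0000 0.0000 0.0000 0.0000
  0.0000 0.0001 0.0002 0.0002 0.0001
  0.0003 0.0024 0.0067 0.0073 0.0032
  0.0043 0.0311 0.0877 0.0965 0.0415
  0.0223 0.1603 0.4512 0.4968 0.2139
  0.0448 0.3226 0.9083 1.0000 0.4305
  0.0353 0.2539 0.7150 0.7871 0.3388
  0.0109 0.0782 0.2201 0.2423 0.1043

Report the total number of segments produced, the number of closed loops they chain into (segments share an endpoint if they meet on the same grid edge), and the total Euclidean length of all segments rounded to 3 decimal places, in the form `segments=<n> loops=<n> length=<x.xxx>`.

segments=8 loops=1 length=7.240

cell (4,1): code 0100 → (4.256,2.000)–(5.000,1.419)
cell (4,2): code 1100 → (4.141,3.000)–(4.256,2.000)
cell (4,3): code 1000 → (5.000,3.759)–(4.141,3.000)
cell (5,1): code 0110 → (5.000,1.419)–(6.000,1.681)
cell (5,3): code 1001 → (6.000,3.489)–(5.000,3.759)
cell (6,1): code 0010 → (6.000,1.681)–(6.297,2.000)
cell (6,2): code 0011 → (6.297,2.000)–(6.402,3.000)
cell (6,3): code 0001 → (6.402,3.000)–(6.000,3.489)
total: 8 segments, chained into 1 closed loop(s), length Σ = 7.240205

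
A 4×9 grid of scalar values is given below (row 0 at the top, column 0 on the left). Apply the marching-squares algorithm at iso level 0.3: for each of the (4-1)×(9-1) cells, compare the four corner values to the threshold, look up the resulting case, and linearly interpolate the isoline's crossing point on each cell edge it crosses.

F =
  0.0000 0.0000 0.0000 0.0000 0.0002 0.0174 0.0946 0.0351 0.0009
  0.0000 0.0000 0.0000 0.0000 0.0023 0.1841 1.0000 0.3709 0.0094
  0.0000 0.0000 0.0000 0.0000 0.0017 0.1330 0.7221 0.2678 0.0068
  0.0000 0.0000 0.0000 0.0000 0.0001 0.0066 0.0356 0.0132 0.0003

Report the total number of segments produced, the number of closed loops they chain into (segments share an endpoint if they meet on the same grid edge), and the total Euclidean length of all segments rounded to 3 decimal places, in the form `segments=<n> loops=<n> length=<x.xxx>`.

segments=8 loops=1 length=6.694

cell (0,5): code 0100 → (0.227,6.000)–(1.000,5.142)
cell (0,6): code 1100 → (0.789,7.000)–(0.227,6.000)
cell (0,7): code 1000 → (1.000,7.196)–(0.789,7.000)
cell (1,5): code 0110 → (1.000,5.142)–(2.000,5.283)
cell (1,6): code 1011 → (2.000,6.929)–(1.688,7.000)
cell (1,7): code 0001 → (1.688,7.000)–(1.000,7.196)
cell (2,5): code 0010 → (2.000,5.283)–(2.615,6.000)
cell (2,6): code 0001 → (2.615,6.000)–(2.000,6.929)
total: 8 segments, chained into 1 closed loop(s), length Σ = 6.693813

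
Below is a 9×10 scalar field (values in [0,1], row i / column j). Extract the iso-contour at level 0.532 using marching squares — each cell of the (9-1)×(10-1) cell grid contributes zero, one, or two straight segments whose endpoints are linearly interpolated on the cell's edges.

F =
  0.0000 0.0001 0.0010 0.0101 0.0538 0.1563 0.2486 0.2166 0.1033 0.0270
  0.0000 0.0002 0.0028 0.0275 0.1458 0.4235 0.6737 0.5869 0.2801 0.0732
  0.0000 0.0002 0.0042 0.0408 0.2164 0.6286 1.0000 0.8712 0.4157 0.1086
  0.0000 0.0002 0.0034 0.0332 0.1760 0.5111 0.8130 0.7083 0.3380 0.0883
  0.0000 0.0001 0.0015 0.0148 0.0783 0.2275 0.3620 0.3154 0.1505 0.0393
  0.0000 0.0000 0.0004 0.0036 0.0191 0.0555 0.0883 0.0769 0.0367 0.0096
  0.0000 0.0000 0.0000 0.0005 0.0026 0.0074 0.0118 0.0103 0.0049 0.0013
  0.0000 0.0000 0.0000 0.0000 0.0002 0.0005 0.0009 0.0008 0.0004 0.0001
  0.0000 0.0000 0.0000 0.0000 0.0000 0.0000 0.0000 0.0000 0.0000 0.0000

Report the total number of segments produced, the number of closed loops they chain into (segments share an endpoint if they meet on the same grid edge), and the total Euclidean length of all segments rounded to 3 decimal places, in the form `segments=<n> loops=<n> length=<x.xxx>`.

segments=12 loops=1 length=9.136

cell (0,5): code 0100 → (0.667,6.000)–(1.000,5.434)
cell (0,6): code 1100 → (0.852,7.000)–(0.667,6.000)
cell (0,7): code 1000 → (1.000,7.179)–(0.852,7.000)
cell (1,4): code 0100 → (1.529,5.000)–(2.000,4.766)
cell (1,5): code 1110 → (1.000,5.434)–(1.529,5.000)
cell (1,7): code 1001 → (2.000,7.745)–(1.000,7.179)
cell (2,4): code 0010 → (2.000,4.766)–(2.822,5.000)
cell (2,5): code 0111 → (2.822,5.000)–(3.000,5.069)
cell (2,7): code 1001 → (3.000,7.476)–(2.000,7.745)
cell (3,5): code 0010 → (3.000,5.069)–(3.623,6.000)
cell (3,6): code 0011 → (3.623,6.000)–(3.449,7.000)
cell (3,7): code 0001 → (3.449,7.000)–(3.000,7.476)
total: 12 segments, chained into 1 closed loop(s), length Σ = 9.136131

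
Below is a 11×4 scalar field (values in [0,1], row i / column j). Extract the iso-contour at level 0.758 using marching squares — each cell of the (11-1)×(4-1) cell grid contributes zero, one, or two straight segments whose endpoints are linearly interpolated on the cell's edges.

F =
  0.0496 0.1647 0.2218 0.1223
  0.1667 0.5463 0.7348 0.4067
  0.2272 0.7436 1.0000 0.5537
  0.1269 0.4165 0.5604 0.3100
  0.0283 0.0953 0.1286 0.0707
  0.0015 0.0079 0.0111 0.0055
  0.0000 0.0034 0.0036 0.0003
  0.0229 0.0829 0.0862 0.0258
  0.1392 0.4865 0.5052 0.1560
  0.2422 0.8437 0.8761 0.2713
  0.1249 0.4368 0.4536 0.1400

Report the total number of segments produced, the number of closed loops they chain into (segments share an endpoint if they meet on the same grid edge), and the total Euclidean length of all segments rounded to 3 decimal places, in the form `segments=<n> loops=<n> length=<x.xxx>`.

cell (1,1): code 0100 → (1.087,2.000)–(2.000,1.056)
cell (1,2): code 1000 → (2.000,2.542)–(1.087,2.000)
cell (2,1): code 0010 → (2.000,1.056)–(2.551,2.000)
cell (2,2): code 0001 → (2.551,2.000)–(2.000,2.542)
cell (8,0): code 0100 → (8.760,1.000)–(9.000,0.858)
cell (8,1): code 1100 → (8.682,2.000)–(8.760,1.000)
cell (8,2): code 1000 → (9.000,2.195)–(8.682,2.000)
cell (9,0): code 0010 → (9.000,0.858)–(9.211,1.000)
cell (9,1): code 0011 → (9.211,1.000)–(9.280,2.000)
cell (9,2): code 0001 → (9.280,2.000)–(9.000,2.195)
total: 10 segments, chained into 2 closed loop(s), length Σ = 7.492914

segments=10 loops=2 length=7.493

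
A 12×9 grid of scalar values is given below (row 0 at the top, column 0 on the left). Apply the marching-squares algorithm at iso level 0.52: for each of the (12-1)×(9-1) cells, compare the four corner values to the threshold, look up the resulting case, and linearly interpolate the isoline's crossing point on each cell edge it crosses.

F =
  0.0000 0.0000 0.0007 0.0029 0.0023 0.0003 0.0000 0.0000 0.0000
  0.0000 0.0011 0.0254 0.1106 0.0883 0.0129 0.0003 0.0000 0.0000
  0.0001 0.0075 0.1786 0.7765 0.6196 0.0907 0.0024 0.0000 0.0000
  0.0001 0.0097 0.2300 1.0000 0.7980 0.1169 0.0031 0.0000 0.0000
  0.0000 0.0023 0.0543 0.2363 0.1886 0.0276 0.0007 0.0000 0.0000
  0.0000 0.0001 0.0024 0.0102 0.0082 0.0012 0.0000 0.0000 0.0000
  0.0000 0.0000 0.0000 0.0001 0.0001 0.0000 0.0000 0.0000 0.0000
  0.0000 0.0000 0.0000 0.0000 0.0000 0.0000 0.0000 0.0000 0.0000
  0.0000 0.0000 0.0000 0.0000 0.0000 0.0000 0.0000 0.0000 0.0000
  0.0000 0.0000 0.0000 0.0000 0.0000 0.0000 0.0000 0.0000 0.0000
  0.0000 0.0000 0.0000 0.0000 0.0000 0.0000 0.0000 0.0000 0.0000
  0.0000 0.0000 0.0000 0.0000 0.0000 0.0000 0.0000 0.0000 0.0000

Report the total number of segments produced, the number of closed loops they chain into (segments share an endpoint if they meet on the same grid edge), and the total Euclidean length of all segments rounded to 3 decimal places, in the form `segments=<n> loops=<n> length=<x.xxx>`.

cell (1,2): code 0100 → (1.615,3.000)–(2.000,2.571)
cell (1,3): code 1100 → (1.813,4.000)–(1.615,3.000)
cell (1,4): code 1000 → (2.000,4.188)–(1.813,4.000)
cell (2,2): code 0110 → (2.000,2.571)–(3.000,2.377)
cell (2,4): code 1001 → (3.000,4.408)–(2.000,4.188)
cell (3,2): code 0010 → (3.000,2.377)–(3.629,3.000)
cell (3,3): code 0011 → (3.629,3.000)–(3.456,4.000)
cell (3,4): code 0001 → (3.456,4.000)–(3.000,4.408)
total: 8 segments, chained into 1 closed loop(s), length Σ = 6.416333

segments=8 loops=1 length=6.416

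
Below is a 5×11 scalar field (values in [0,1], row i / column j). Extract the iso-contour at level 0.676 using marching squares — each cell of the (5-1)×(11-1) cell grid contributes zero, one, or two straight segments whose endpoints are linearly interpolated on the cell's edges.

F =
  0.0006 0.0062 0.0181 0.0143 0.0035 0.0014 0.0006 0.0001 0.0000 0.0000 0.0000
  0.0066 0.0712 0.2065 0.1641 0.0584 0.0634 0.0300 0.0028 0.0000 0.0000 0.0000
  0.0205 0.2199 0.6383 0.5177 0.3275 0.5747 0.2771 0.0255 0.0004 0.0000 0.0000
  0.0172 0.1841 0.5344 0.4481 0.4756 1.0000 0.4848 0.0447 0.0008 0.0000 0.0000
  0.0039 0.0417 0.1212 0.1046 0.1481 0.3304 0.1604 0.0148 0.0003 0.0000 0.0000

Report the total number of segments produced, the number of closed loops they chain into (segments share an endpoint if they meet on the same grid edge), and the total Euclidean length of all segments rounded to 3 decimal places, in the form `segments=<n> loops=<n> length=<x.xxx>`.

cell (2,4): code 0100 → (2.238,5.000)–(3.000,4.382)
cell (2,5): code 1000 → (3.000,5.629)–(2.238,5.000)
cell (3,4): code 0010 → (3.000,4.382)–(3.484,5.000)
cell (3,5): code 0001 → (3.484,5.000)–(3.000,5.629)
total: 4 segments, chained into 1 closed loop(s), length Σ = 3.546982

segments=4 loops=1 length=3.547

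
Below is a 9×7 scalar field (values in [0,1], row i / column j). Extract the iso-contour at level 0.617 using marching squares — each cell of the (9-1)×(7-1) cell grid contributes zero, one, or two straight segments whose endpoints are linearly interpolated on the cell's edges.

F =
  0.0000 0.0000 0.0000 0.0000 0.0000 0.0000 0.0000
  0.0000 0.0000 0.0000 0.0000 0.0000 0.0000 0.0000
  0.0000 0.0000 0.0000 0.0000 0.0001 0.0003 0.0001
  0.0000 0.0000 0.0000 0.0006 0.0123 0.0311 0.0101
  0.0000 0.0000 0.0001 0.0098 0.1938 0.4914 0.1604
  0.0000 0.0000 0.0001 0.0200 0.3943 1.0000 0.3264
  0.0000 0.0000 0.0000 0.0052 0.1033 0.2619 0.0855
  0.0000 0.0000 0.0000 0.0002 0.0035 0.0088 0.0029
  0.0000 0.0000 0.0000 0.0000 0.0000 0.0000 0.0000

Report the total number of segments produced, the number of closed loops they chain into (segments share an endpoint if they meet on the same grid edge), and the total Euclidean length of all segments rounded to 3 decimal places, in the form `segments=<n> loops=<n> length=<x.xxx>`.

segments=4 loops=1 length=3.515

cell (4,4): code 0100 → (4.247,5.000)–(5.000,4.368)
cell (4,5): code 1000 → (5.000,5.569)–(4.247,5.000)
cell (5,4): code 0010 → (5.000,4.368)–(5.519,5.000)
cell (5,5): code 0001 → (5.519,5.000)–(5.000,5.569)
total: 4 segments, chained into 1 closed loop(s), length Σ = 3.514667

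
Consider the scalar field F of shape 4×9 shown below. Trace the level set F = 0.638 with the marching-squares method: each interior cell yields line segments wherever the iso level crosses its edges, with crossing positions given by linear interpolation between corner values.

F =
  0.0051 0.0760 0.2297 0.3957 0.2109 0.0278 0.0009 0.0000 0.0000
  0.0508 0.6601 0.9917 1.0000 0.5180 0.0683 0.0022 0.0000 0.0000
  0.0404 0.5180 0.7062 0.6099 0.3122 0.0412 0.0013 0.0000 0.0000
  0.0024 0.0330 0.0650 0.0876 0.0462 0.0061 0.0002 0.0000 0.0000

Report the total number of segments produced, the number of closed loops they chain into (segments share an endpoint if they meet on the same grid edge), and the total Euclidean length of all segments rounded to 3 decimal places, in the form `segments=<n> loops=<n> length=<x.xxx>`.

segments=10 loops=1 length=6.915

cell (0,0): code 0100 → (0.962,1.000)–(1.000,0.964)
cell (0,1): code 1100 → (0.536,2.000)–(0.962,1.000)
cell (0,2): code 1100 → (0.401,3.000)–(0.536,2.000)
cell (0,3): code 1000 → (1.000,3.751)–(0.401,3.000)
cell (1,0): code 0010 → (1.000,0.964)–(1.156,1.000)
cell (1,1): code 0111 → (1.156,1.000)–(2.000,1.638)
cell (1,2): code 1011 → (2.000,2.708)–(1.928,3.000)
cell (1,3): code 0001 → (1.928,3.000)–(1.000,3.751)
cell (2,1): code 0010 → (2.000,1.638)–(2.106,2.000)
cell (2,2): code 0001 → (2.106,2.000)–(2.000,2.708)
total: 10 segments, chained into 1 closed loop(s), length Σ = 6.915271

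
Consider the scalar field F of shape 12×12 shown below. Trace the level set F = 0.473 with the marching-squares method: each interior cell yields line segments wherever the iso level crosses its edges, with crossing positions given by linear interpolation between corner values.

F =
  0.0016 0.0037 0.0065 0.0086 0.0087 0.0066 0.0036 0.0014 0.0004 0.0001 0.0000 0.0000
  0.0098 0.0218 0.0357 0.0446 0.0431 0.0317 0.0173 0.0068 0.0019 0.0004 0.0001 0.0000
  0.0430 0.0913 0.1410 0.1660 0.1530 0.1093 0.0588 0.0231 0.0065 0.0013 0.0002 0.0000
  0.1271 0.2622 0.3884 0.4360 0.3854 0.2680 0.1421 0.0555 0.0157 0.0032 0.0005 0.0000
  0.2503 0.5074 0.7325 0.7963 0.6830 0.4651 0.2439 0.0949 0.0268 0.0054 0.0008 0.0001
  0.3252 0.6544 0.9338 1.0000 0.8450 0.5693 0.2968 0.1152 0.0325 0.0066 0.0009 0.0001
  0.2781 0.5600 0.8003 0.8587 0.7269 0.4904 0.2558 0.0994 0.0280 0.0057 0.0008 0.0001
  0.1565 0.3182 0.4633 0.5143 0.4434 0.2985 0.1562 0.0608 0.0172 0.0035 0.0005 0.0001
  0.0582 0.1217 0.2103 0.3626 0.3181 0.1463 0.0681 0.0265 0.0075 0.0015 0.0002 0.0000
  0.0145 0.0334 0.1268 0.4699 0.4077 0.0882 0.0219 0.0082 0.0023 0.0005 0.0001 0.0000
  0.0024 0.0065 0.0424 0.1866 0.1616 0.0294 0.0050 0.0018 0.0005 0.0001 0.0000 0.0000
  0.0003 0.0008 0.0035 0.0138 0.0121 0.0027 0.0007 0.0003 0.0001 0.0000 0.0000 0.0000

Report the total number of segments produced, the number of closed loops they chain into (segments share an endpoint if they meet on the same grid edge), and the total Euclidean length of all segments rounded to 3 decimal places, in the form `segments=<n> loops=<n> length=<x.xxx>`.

segments=18 loops=1 length=13.981

cell (3,0): code 0100 → (3.860,1.000)–(4.000,0.866)
cell (3,1): code 1100 → (3.246,2.000)–(3.860,1.000)
cell (3,2): code 1100 → (3.103,3.000)–(3.246,2.000)
cell (3,3): code 1100 → (3.294,4.000)–(3.103,3.000)
cell (3,4): code 1000 → (4.000,4.964)–(3.294,4.000)
cell (4,0): code 0110 → (4.000,0.866)–(5.000,0.449)
cell (4,4): code 1101 → (4.076,5.000)–(4.000,4.964)
cell (4,5): code 1000 → (5.000,5.353)–(4.076,5.000)
cell (5,0): code 0110 → (5.000,0.449)–(6.000,0.691)
cell (5,5): code 1001 → (6.000,5.074)–(5.000,5.353)
cell (6,0): code 0010 → (6.000,0.691)–(6.360,1.000)
cell (6,1): code 0011 → (6.360,1.000)–(6.971,2.000)
cell (6,2): code 0111 → (6.971,2.000)–(7.000,2.190)
cell (6,3): code 1011 → (7.000,3.583)–(6.896,4.000)
cell (6,4): code 0011 → (6.896,4.000)–(6.091,5.000)
cell (6,5): code 0001 → (6.091,5.000)–(6.000,5.074)
cell (7,2): code 0010 → (7.000,2.190)–(7.272,3.000)
cell (7,3): code 0001 → (7.272,3.000)–(7.000,3.583)
total: 18 segments, chained into 1 closed loop(s), length Σ = 13.981375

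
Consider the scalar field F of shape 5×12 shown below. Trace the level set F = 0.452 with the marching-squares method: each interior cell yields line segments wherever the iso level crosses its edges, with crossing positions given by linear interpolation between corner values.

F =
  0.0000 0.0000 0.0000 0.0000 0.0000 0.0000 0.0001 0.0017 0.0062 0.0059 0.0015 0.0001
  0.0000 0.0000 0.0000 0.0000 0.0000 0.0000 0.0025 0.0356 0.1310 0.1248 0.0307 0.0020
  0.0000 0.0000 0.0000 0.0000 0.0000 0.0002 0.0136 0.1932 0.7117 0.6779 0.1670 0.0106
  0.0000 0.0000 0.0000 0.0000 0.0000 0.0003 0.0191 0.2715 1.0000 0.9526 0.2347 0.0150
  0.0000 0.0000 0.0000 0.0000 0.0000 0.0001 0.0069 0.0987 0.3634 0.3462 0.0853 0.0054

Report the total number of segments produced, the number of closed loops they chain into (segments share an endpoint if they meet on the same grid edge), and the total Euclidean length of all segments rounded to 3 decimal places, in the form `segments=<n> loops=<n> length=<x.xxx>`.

cell (1,7): code 0100 → (1.553,8.000)–(2.000,7.499)
cell (1,8): code 1100 → (1.592,9.000)–(1.553,8.000)
cell (1,9): code 1000 → (2.000,9.442)–(1.592,9.000)
cell (2,7): code 0110 → (2.000,7.499)–(3.000,7.248)
cell (2,9): code 1001 → (3.000,9.697)–(2.000,9.442)
cell (3,7): code 0010 → (3.000,7.248)–(3.861,8.000)
cell (3,8): code 0011 → (3.861,8.000)–(3.826,9.000)
cell (3,9): code 0001 → (3.826,9.000)–(3.000,9.697)
total: 8 segments, chained into 1 closed loop(s), length Σ = 7.561722

segments=8 loops=1 length=7.562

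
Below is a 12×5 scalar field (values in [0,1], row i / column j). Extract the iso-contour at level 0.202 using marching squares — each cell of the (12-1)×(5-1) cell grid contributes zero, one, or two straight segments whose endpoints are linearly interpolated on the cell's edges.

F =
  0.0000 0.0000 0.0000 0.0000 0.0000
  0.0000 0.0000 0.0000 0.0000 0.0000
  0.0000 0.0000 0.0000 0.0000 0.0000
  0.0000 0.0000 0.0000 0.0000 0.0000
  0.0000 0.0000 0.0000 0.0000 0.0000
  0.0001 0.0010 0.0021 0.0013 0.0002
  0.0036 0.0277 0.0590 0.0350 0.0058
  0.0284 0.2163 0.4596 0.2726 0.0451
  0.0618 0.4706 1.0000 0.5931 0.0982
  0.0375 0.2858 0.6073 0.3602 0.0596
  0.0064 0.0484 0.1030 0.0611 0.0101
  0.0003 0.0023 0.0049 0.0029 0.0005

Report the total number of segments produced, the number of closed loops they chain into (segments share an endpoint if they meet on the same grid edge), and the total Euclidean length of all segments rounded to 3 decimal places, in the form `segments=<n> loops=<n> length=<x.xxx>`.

segments=12 loops=1 length=10.463

cell (6,0): code 0100 → (6.924,1.000)–(7.000,0.924)
cell (6,1): code 1100 → (6.357,2.000)–(6.924,1.000)
cell (6,2): code 1100 → (6.703,3.000)–(6.357,2.000)
cell (6,3): code 1000 → (7.000,3.310)–(6.703,3.000)
cell (7,0): code 0110 → (7.000,0.924)–(8.000,0.343)
cell (7,3): code 1001 → (8.000,3.790)–(7.000,3.310)
cell (8,0): code 0110 → (8.000,0.343)–(9.000,0.663)
cell (8,3): code 1001 → (9.000,3.526)–(8.000,3.790)
cell (9,0): code 0010 → (9.000,0.663)–(9.353,1.000)
cell (9,1): code 0011 → (9.353,1.000)–(9.804,2.000)
cell (9,2): code 0011 → (9.804,2.000)–(9.529,3.000)
cell (9,3): code 0001 → (9.529,3.000)–(9.000,3.526)
total: 12 segments, chained into 1 closed loop(s), length Σ = 10.463094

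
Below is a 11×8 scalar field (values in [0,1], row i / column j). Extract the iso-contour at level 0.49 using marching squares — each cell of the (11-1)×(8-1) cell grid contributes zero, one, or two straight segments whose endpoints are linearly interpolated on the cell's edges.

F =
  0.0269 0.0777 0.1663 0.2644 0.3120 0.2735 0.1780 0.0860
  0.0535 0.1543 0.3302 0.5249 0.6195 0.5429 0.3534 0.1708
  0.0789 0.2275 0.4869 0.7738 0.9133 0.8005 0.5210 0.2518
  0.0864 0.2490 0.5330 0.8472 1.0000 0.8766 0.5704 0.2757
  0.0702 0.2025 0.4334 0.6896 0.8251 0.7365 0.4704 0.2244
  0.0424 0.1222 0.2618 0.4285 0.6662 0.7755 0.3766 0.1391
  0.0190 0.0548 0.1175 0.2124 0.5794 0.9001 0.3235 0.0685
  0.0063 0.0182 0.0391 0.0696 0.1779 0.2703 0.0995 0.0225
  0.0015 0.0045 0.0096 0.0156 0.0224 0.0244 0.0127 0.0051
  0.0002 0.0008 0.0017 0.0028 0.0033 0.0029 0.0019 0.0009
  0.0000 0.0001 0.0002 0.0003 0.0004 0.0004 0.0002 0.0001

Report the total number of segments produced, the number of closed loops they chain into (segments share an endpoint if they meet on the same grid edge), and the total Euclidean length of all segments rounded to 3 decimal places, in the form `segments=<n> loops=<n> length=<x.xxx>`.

segments=22 loops=1 length=16.337

cell (0,2): code 0100 → (0.866,3.000)–(1.000,2.821)
cell (0,3): code 1100 → (0.579,4.000)–(0.866,3.000)
cell (0,4): code 1100 → (0.804,5.000)–(0.579,4.000)
cell (0,5): code 1000 → (1.000,5.279)–(0.804,5.000)
cell (1,2): code 0110 → (1.000,2.821)–(2.000,2.011)
cell (1,5): code 1101 → (1.815,6.000)–(1.000,5.279)
cell (1,6): code 1000 → (2.000,6.115)–(1.815,6.000)
cell (2,1): code 0100 → (2.067,2.000)–(3.000,1.849)
cell (2,2): code 1110 → (2.000,2.011)–(2.067,2.000)
cell (2,6): code 1001 → (3.000,6.273)–(2.000,6.115)
cell (3,1): code 0010 → (3.000,1.849)–(3.432,2.000)
cell (3,2): code 0111 → (3.432,2.000)–(4.000,2.221)
cell (3,5): code 1011 → (4.000,5.926)–(3.804,6.000)
cell (3,6): code 0001 → (3.804,6.000)–(3.000,6.273)
cell (4,2): code 0010 → (4.000,2.221)–(4.764,3.000)
cell (4,3): code 0111 → (4.764,3.000)–(5.000,3.259)
cell (4,5): code 1001 → (5.000,5.716)–(4.000,5.926)
cell (5,3): code 0110 → (5.000,3.259)–(6.000,3.756)
cell (5,5): code 1001 → (6.000,5.711)–(5.000,5.716)
cell (6,3): code 0010 → (6.000,3.756)–(6.223,4.000)
cell (6,4): code 0011 → (6.223,4.000)–(6.651,5.000)
cell (6,5): code 0001 → (6.651,5.000)–(6.000,5.711)
total: 22 segments, chained into 1 closed loop(s), length Σ = 16.336902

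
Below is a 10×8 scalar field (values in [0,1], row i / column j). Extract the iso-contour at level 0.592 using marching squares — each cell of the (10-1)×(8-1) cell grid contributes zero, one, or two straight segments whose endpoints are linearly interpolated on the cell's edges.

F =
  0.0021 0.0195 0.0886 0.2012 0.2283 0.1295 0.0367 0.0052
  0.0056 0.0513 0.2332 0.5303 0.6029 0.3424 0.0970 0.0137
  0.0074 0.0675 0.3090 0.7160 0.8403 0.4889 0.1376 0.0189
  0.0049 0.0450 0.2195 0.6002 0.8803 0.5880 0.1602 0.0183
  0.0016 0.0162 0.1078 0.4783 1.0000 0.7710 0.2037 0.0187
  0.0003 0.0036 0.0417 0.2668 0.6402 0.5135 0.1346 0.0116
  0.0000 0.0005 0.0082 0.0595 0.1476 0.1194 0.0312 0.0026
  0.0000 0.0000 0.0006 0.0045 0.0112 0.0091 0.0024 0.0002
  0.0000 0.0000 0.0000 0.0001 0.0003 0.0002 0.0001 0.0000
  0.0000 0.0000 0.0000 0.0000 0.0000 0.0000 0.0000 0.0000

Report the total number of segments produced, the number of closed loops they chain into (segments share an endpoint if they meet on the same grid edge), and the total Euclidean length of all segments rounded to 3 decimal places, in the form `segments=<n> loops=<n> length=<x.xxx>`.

cell (0,3): code 0100 → (0.971,4.000)–(1.000,3.850)
cell (0,4): code 1000 → (1.000,4.042)–(0.971,4.000)
cell (1,2): code 0100 → (1.332,3.000)–(2.000,2.695)
cell (1,3): code 1110 → (1.000,3.850)–(1.332,3.000)
cell (1,4): code 1001 → (2.000,4.707)–(1.000,4.042)
cell (2,2): code 0110 → (2.000,2.695)–(3.000,2.978)
cell (2,4): code 1001 → (3.000,4.986)–(2.000,4.707)
cell (3,2): code 0010 → (3.000,2.978)–(3.067,3.000)
cell (3,3): code 0111 → (3.067,3.000)–(4.000,3.218)
cell (3,4): code 1101 → (3.022,5.000)–(3.000,4.986)
cell (3,5): code 1000 → (4.000,5.316)–(3.022,5.000)
cell (4,3): code 0110 → (4.000,3.218)–(5.000,3.871)
cell (4,4): code 1011 → (5.000,4.380)–(4.695,5.000)
cell (4,5): code 0001 → (4.695,5.000)–(4.000,5.316)
cell (5,3): code 0010 → (5.000,3.871)–(5.098,4.000)
cell (5,4): code 0001 → (5.098,4.000)–(5.000,4.380)
total: 16 segments, chained into 1 closed loop(s), length Σ = 10.413914

segments=16 loops=1 length=10.414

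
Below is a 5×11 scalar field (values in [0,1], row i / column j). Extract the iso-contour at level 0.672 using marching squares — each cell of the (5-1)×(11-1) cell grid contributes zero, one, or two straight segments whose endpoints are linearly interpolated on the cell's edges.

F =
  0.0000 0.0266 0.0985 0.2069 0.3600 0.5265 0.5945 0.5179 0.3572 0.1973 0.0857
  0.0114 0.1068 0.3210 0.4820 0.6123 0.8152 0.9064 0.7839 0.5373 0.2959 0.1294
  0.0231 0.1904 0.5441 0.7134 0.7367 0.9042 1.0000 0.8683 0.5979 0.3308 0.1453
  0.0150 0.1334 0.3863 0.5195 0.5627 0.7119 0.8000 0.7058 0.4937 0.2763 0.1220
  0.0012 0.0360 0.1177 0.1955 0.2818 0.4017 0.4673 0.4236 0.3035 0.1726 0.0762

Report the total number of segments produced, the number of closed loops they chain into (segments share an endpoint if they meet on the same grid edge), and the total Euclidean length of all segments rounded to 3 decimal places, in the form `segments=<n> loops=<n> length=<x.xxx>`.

segments=16 loops=1 length=12.540

cell (0,4): code 0100 → (0.504,5.000)–(1.000,4.294)
cell (0,5): code 1100 → (0.248,6.000)–(0.504,5.000)
cell (0,6): code 1100 → (0.579,7.000)–(0.248,6.000)
cell (0,7): code 1000 → (1.000,7.454)–(0.579,7.000)
cell (1,2): code 0100 → (1.821,3.000)–(2.000,2.755)
cell (1,3): code 1100 → (1.480,4.000)–(1.821,3.000)
cell (1,4): code 1110 → (1.000,4.294)–(1.480,4.000)
cell (1,7): code 1001 → (2.000,7.726)–(1.000,7.454)
cell (2,2): code 0010 → (2.000,2.755)–(2.214,3.000)
cell (2,3): code 0011 → (2.214,3.000)–(2.372,4.000)
cell (2,4): code 0111 → (2.372,4.000)–(3.000,4.733)
cell (2,7): code 1001 → (3.000,7.159)–(2.000,7.726)
cell (3,4): code 0010 → (3.000,4.733)–(3.129,5.000)
cell (3,5): code 0011 → (3.129,5.000)–(3.385,6.000)
cell (3,6): code 0011 → (3.385,6.000)–(3.120,7.000)
cell (3,7): code 0001 → (3.120,7.000)–(3.000,7.159)
total: 16 segments, chained into 1 closed loop(s), length Σ = 12.540090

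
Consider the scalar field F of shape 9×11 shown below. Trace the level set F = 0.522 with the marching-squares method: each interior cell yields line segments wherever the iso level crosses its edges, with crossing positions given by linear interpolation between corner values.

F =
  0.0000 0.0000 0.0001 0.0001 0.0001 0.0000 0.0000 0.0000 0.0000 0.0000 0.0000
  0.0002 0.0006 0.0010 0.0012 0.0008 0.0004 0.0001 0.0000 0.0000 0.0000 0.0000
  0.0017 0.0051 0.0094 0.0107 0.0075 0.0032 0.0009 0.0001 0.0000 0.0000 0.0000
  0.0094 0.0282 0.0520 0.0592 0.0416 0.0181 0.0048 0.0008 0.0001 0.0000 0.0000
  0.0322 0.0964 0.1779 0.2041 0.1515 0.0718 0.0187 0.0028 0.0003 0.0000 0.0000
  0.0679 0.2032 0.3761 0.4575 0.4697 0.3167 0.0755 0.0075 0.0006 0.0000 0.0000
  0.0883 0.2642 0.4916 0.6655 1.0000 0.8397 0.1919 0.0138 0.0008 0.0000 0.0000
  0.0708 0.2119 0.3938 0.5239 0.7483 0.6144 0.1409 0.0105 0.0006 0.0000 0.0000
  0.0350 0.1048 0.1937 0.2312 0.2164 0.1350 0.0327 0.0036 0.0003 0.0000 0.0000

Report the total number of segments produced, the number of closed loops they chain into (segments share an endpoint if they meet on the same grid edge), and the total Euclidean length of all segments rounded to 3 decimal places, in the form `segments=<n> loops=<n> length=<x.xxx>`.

cell (5,2): code 0100 → (5.310,3.000)–(6.000,2.175)
cell (5,3): code 1100 → (5.099,4.000)–(5.310,3.000)
cell (5,4): code 1100 → (5.393,5.000)–(5.099,4.000)
cell (5,5): code 1000 → (6.000,5.490)–(5.393,5.000)
cell (6,2): code 0110 → (6.000,2.175)–(7.000,2.985)
cell (6,5): code 1001 → (7.000,5.195)–(6.000,5.490)
cell (7,2): code 0010 → (7.000,2.985)–(7.006,3.000)
cell (7,3): code 0011 → (7.006,3.000)–(7.425,4.000)
cell (7,4): code 0011 → (7.425,4.000)–(7.193,5.000)
cell (7,5): code 0001 → (7.193,5.000)–(7.000,5.195)
total: 10 segments, chained into 1 closed loop(s), length Σ = 8.651880

segments=10 loops=1 length=8.652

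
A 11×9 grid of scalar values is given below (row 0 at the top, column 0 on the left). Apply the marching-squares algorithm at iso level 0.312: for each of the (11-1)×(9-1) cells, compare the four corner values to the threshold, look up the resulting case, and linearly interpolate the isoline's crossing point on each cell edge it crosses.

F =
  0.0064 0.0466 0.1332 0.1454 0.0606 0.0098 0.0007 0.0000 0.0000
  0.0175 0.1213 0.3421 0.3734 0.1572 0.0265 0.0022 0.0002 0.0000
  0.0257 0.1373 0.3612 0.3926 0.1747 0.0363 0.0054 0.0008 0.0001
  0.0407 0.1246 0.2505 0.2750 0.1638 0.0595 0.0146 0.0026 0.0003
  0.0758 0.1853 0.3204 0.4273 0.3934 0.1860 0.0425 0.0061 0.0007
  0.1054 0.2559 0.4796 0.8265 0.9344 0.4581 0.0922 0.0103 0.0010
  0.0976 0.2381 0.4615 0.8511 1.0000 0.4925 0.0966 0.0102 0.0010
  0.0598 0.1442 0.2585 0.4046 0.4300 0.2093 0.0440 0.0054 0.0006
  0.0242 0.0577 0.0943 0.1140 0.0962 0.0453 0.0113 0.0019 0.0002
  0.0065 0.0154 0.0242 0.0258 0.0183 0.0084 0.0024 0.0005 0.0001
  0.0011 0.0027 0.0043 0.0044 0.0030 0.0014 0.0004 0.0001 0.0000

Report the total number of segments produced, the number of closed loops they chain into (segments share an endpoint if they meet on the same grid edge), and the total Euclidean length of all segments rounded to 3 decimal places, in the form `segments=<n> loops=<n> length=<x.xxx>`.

cell (0,1): code 0100 → (0.856,2.000)–(1.000,1.864)
cell (0,2): code 1100 → (0.731,3.000)–(0.856,2.000)
cell (0,3): code 1000 → (1.000,3.284)–(0.731,3.000)
cell (1,1): code 0110 → (1.000,1.864)–(2.000,1.780)
cell (1,3): code 1001 → (2.000,3.370)–(1.000,3.284)
cell (2,1): code 0010 → (2.000,1.780)–(2.444,2.000)
cell (2,2): code 0011 → (2.444,2.000)–(2.685,3.000)
cell (2,3): code 0001 → (2.685,3.000)–(2.000,3.370)
cell (3,1): code 0100 → (3.880,2.000)–(4.000,1.938)
cell (3,2): code 1100 → (3.243,3.000)–(3.880,2.000)
cell (3,3): code 1100 → (3.645,4.000)–(3.243,3.000)
cell (3,4): code 1000 → (4.000,4.392)–(3.645,4.000)
cell (4,1): code 0110 → (4.000,1.938)–(5.000,1.251)
cell (4,4): code 1101 → (4.463,5.000)–(4.000,4.392)
cell (4,5): code 1000 → (5.000,5.399)–(4.463,5.000)
cell (5,1): code 0110 → (5.000,1.251)–(6.000,1.331)
cell (5,5): code 1001 → (6.000,5.456)–(5.000,5.399)
cell (6,1): code 0010 → (6.000,1.331)–(6.736,2.000)
cell (6,2): code 0111 → (6.736,2.000)–(7.000,2.366)
cell (6,4): code 1011 → (7.000,4.535)–(6.637,5.000)
cell (6,5): code 0001 → (6.637,5.000)–(6.000,5.456)
cell (7,2): code 0010 → (7.000,2.366)–(7.319,3.000)
cell (7,3): code 0011 → (7.319,3.000)–(7.354,4.000)
cell (7,4): code 0001 → (7.354,4.000)–(7.000,4.535)
total: 24 segments, chained into 2 closed loop(s), length Σ = 18.657591

segments=24 loops=2 length=18.658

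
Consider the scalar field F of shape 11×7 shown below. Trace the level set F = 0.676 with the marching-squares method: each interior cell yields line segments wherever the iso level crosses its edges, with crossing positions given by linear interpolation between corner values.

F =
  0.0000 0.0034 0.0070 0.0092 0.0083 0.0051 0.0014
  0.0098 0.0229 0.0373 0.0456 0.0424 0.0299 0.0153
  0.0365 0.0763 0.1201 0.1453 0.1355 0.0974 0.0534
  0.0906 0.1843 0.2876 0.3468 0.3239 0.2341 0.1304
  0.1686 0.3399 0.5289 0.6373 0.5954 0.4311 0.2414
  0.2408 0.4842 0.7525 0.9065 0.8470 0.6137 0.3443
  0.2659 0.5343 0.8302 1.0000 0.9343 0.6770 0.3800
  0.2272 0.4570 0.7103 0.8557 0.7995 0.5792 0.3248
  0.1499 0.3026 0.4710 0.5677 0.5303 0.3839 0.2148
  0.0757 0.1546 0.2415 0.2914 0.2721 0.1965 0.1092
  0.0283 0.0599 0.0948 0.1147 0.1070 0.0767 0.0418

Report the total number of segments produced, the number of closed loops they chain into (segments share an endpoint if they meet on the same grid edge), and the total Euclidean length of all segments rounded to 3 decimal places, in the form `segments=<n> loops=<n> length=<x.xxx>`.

cell (4,1): code 0100 → (4.658,2.000)–(5.000,1.715)
cell (4,2): code 1100 → (4.144,3.000)–(4.658,2.000)
cell (4,3): code 1100 → (4.320,4.000)–(4.144,3.000)
cell (4,4): code 1000 → (5.000,4.733)–(4.320,4.000)
cell (5,1): code 0110 → (5.000,1.715)–(6.000,1.479)
cell (5,4): code 1101 → (5.984,5.000)–(5.000,4.733)
cell (5,5): code 1000 → (6.000,5.003)–(5.984,5.000)
cell (6,1): code 0110 → (6.000,1.479)–(7.000,1.865)
cell (6,4): code 1011 → (7.000,4.561)–(6.010,5.000)
cell (6,5): code 0001 → (6.010,5.000)–(6.000,5.003)
cell (7,1): code 0010 → (7.000,1.865)–(7.143,2.000)
cell (7,2): code 0011 → (7.143,2.000)–(7.624,3.000)
cell (7,3): code 0011 → (7.624,3.000)–(7.459,4.000)
cell (7,4): code 0001 → (7.459,4.000)–(7.000,4.561)
total: 14 segments, chained into 1 closed loop(s), length Σ = 10.858367

segments=14 loops=1 length=10.858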